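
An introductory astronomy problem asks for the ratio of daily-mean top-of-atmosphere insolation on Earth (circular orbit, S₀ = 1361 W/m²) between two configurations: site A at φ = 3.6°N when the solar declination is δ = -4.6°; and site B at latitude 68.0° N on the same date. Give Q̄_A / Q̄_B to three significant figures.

Q̄_A / Q̄_B ≈ 3.74

— Configuration A (φ=+3.6°):
cos H₀ = −tan(+3.6°) tan(-4.600°) = 0.0051, H₀ = 1.5657 rad.
Bracket: H₀ sin φ sin δ + cos φ cos δ sin H₀ = 1.5657×0.06279×-0.08020 + 0.99803×0.99678×0.99999 = -0.007884 + 0.994806 = 0.986922.
Q̄ = (S₀/π) × [bracket] = (1361/π) × 0.986922 = 427.55 W/m².
— Configuration B (φ=+68.0°):
cos H₀ = −tan(+68.0°) tan(-4.600°) = 0.1991, H₀ = 1.3703 rad.
Bracket: H₀ sin φ sin δ + cos φ cos δ sin H₀ = 1.3703×0.92718×-0.08020 + 0.37461×0.99678×0.97997 = -0.101895 + 0.365924 = 0.264029.
Q̄ = (S₀/π) × [bracket] = (1361/π) × 0.264029 = 114.38 W/m².
Ratio Q̄_A / Q̄_B = 427.55 / 114.38 = 3.738.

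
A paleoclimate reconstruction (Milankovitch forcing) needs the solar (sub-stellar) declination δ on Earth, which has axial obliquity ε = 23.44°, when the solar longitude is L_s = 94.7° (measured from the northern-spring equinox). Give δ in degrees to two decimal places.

sin δ = sin ε · sin L_s = sin 23.44° × sin 94.7° = 0.396451.
δ = arcsin(0.396451) = +23.36°.

δ = +23.36°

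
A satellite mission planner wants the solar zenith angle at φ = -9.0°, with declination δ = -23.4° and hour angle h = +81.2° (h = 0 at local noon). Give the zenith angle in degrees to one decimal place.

cos θ_z = sin φ sin δ + cos φ cos δ cos h = 0.062128 + 0.138675 = 0.200803.
θ_z = arccos(0.200803) = 78.4°.

θ_z = 78.4°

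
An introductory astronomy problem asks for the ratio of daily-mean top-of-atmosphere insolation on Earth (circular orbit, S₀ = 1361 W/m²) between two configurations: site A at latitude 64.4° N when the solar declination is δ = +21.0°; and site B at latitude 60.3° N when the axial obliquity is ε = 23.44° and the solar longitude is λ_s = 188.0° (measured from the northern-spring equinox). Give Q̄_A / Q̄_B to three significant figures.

Q̄_A / Q̄_B ≈ 2.49

— Configuration A (φ=+64.4°):
cos H₀ = −tan(+64.4°) tan(+21.000°) = -0.8012, H₀ = 2.5001 rad.
Bracket: H₀ sin φ sin δ + cos φ cos δ sin H₀ = 2.5001×0.90183×0.35837 + 0.43209×0.93358×0.59842 = 0.808004 + 0.241397 = 1.049401.
Q̄ = (S₀/π) × [bracket] = (1361/π) × 1.049401 = 454.62 W/m².
— Configuration B (φ=+60.3°):
Solar declination: sin δ = sin ε · sin λ_s = sin 23.44° × sin 188.0° = -0.05536, so δ = -3.174°.
cos H₀ = −tan(+60.3°) tan(-3.174°) = 0.0972, H₀ = 1.4734 rad.
Bracket: H₀ sin φ sin δ + cos φ cos δ sin H₀ = 1.4734×0.86863×-0.05536 + 0.49546×0.99847×0.99526 = -0.070852 + 0.492357 = 0.421505.
Q̄ = (S₀/π) × [bracket] = (1361/π) × 0.421505 = 182.60 W/m².
Ratio Q̄_A / Q̄_B = 454.62 / 182.60 = 2.490.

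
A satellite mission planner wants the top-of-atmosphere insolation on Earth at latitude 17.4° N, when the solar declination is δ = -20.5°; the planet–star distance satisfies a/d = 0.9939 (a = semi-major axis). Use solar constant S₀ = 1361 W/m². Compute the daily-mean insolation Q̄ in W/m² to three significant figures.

cos H₀ = −tan(+17.4°) tan(-20.500°) = 0.1172, H₀ = 1.4534 rad.
Bracket: H₀ sin φ sin δ + cos φ cos δ sin H₀ = 1.4534×0.29904×-0.35021 + 0.95424×0.93667×0.99311 = -0.152210 + 0.887650 = 0.735440.
Inverse-square distance factor (a/d)² = 0.9939² = 0.987837.
Q̄ = (S₀/π) × 0.987837 × [bracket] = (1361/π) × 0.987837 × 0.735440 = 314.7 W/m².

Q̄ ≈ 315 W/m²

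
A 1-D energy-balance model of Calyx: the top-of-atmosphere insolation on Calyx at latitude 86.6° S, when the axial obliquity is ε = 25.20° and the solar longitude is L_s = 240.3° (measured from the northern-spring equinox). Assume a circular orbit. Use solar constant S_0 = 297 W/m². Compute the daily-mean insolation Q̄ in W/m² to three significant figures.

Q̄ ≈ 110 W/m²

Solar declination: sin δ = sin ε · sin L_s = sin 25.20° × sin 240.3° = -0.36985, so δ = -21.706°.
cos h₀ = −tan(-86.6°) tan(-21.706°) = -6.7003 ≤ −1 ⇒ polar day, h₀ = π.
Bracket: h₀ sin ϕ sin δ + cos ϕ cos δ sin h₀ = 3.1416×-0.99824×-0.36985 + 0.05931×0.92909×0.00000 = 1.159876 + 0.000000 = 1.159876.
Q̄ = (S_0/π) × [bracket] = (297/π) × 1.159876 = 109.7 W/m².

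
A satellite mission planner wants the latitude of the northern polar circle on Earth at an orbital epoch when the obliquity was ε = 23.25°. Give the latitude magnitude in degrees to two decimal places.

66.75°

The polar circle is the lowest latitude that experiences at least one full rotation of continuous daylight at the northern-summer solstice; it lies at |ϕ| = 90° − ε = 90° − 23.25° = 66.75°.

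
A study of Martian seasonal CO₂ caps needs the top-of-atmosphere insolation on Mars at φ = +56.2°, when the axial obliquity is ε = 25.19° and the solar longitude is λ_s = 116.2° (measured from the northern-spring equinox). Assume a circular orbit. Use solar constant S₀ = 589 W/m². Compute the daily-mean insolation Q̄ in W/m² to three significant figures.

Solar declination: sin δ = sin ε · sin λ_s = sin 25.19° × sin 116.2° = 0.38189, so δ = +22.451°.
cos H₀ = −tan(+56.2°) tan(+22.451°) = -0.6172, H₀ = 2.2360 rad.
Bracket: H₀ sin φ sin δ + cos φ cos δ sin H₀ = 2.2360×0.83098×0.38189 + 0.55630×0.92421×0.78677 = 0.709579 + 0.404508 = 1.114087.
Q̄ = (S₀/π) × [bracket] = (589/π) × 1.114087 = 208.9 W/m².

Q̄ ≈ 209 W/m²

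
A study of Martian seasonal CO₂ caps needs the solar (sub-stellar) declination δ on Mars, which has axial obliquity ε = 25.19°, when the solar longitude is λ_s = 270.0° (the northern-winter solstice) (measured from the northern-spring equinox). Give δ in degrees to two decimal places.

sin δ = sin ε · sin λ_s = sin 25.19° × sin 270.0° = -0.425621.
δ = arcsin(-0.425621) = -25.19°.

δ = -25.19°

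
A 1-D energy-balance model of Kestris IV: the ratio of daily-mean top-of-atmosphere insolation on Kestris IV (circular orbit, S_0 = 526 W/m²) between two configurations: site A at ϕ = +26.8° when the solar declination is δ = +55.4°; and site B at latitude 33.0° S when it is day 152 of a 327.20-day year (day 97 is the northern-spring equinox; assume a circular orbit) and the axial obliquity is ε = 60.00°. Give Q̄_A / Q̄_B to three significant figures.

Q̄_A / Q̄_B ≈ 18.2

— Configuration A (ϕ=+26.8°):
cos h₀ = −tan(+26.8°) tan(+55.400°) = -0.7322, h₀ = 2.3924 rad.
Bracket: h₀ sin ϕ sin δ + cos ϕ cos δ sin h₀ = 2.3924×0.45088×0.82314 + 0.89259×0.56784×0.68105 = 0.887909 + 0.345189 = 1.233098.
Q̄ = (S_0/π) × [bracket] = (526/π) × 1.233098 = 206.46 W/m².
— Configuration B (ϕ=-33.0°):
Solar longitude: L_s = 360° × (152 − 97)/327.20 = 60.513°.
sin δ = sin 60.00° × sin 60.513° = 0.75385, so δ = +48.925°.
cos h₀ = −tan(-33.0°) tan(+48.925°) = 0.7451, h₀ = 0.7301 rad.
Bracket: h₀ sin ϕ sin δ + cos ϕ cos δ sin h₀ = 0.7301×-0.54464×0.75385 + 0.83867×0.65705×0.66697 = -0.299762 + 0.367533 = 0.067771.
Q̄ = (S_0/π) × [bracket] = (526/π) × 0.067771 = 11.347 W/m².
Ratio Q̄_A / Q̄_B = 206.46 / 11.347 = 18.20.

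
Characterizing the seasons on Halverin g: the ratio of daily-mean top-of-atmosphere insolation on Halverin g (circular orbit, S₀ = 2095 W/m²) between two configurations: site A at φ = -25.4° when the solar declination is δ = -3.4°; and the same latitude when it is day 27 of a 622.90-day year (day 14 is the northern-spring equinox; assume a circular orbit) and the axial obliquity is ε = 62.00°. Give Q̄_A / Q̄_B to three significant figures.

— Configuration A (φ=-25.4°):
cos H₀ = −tan(-25.4°) tan(-3.400°) = -0.0282, H₀ = 1.5990 rad.
Bracket: H₀ sin φ sin δ + cos φ cos δ sin H₀ = 1.5990×-0.42894×-0.05931 + 0.90334×0.99824×0.99960 = 0.040679 + 0.901389 = 0.942068.
Q̄ = (S₀/π) × [bracket] = (2095/π) × 0.942068 = 628.23 W/m².
— Configuration B (φ=-25.4°):
Solar longitude: λ_s = 360° × (27 − 14)/622.90 = 7.513°.
sin δ = sin 62.00° × sin 7.513° = 0.11545, so δ = +6.630°.
cos H₀ = −tan(-25.4°) tan(+6.630°) = 0.0552, H₀ = 1.5156 rad.
Bracket: H₀ sin φ sin δ + cos φ cos δ sin H₀ = 1.5156×-0.42894×0.11545 + 0.90334×0.99331×0.99848 = -0.075054 + 0.895933 = 0.820879.
Q̄ = (S₀/π) × [bracket] = (2095/π) × 0.820879 = 547.41 W/m².
Ratio Q̄_A / Q̄_B = 628.23 / 547.41 = 1.148.

Q̄_A / Q̄_B ≈ 1.15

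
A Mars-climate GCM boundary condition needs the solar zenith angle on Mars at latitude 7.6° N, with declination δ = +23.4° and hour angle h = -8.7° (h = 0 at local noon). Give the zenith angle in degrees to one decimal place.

θ_z = 17.9°

cos θ_z = sin φ sin δ + cos φ cos δ cos h = 0.052525 + 0.899226 = 0.951751.
θ_z = arccos(0.951751) = 17.9°.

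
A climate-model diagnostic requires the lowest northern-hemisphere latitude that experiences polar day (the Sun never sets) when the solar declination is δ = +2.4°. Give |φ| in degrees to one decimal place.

Polar day requires cos H₀ = −tan φ tan δ ≤ −1, i.e. tan φ tan δ ≥ 1.
The boundary is |tan φ| · |tan δ| = 1, so |φ| = 90° − |δ| = 90° − 2.4° = 87.6° in the northern hemisphere.

|φ| = 87.6°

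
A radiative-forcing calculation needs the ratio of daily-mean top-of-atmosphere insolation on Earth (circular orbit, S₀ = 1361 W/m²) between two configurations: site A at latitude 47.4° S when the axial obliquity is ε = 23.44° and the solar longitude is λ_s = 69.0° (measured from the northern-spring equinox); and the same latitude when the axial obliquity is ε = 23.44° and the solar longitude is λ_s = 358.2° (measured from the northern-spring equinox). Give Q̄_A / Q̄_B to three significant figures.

— Configuration A (φ=-47.4°):
Solar declination: sin δ = sin ε · sin λ_s = sin 23.44° × sin 69.0° = 0.37137, so δ = +21.800°.
cos H₀ = −tan(-47.4°) tan(+21.800°) = 0.4350, H₀ = 1.1208 rad.
Bracket: H₀ sin φ sin δ + cos φ cos δ sin H₀ = 1.1208×-0.73610×0.37137 + 0.67688×0.92849×0.90045 = -0.306388 + 0.565911 = 0.259523.
Q̄ = (S₀/π) × [bracket] = (1361/π) × 0.259523 = 112.43 W/m².
— Configuration B (φ=-47.4°):
Solar declination: sin δ = sin ε · sin λ_s = sin 23.44° × sin 358.2° = -0.01249, so δ = -0.716°.
cos H₀ = −tan(-47.4°) tan(-0.716°) = -0.0136, H₀ = 1.5844 rad.
Bracket: H₀ sin φ sin δ + cos φ cos δ sin H₀ = 1.5844×-0.73610×-0.01249 + 0.67688×0.99992×0.99991 = 0.014567 + 0.676765 = 0.691332.
Q̄ = (S₀/π) × [bracket] = (1361/π) × 0.691332 = 299.50 W/m².
Ratio Q̄_A / Q̄_B = 112.43 / 299.50 = 0.3754.

Q̄_A / Q̄_B ≈ 0.375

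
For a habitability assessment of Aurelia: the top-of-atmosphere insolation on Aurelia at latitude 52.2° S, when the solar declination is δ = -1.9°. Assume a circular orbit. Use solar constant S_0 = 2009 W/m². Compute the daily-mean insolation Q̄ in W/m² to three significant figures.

Q̄ ≈ 418 W/m²

cos h₀ = −tan(-52.2°) tan(-1.900°) = -0.0428, h₀ = 1.6136 rad.
Bracket: h₀ sin ϕ sin δ + cos ϕ cos δ sin h₀ = 1.6136×-0.79016×-0.03316 + 0.61291×0.99945×0.99909 = 0.042279 + 0.612015 = 0.654294.
Q̄ = (S_0/π) × [bracket] = (2009/π) × 0.654294 = 418.4 W/m².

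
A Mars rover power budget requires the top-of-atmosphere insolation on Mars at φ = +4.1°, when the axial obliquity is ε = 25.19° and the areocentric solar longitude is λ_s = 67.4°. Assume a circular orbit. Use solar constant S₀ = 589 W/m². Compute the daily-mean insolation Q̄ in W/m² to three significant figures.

sin δ = sin 25.19° × sin 67.4° = 0.39294, so δ = +23.137°.
cos H₀ = −tan(+4.1°) tan(+23.137°) = -0.0306, H₀ = 1.6014 rad.
Bracket: H₀ sin φ sin δ + cos φ cos δ sin H₀ = 1.6014×0.07150×0.39294 + 0.99744×0.91956×0.99953 = 0.044992 + 0.916775 = 0.961767.
Q̄ = (S₀/π) × [bracket] = (589/π) × 0.961767 = 180.3 W/m².

Q̄ ≈ 180 W/m²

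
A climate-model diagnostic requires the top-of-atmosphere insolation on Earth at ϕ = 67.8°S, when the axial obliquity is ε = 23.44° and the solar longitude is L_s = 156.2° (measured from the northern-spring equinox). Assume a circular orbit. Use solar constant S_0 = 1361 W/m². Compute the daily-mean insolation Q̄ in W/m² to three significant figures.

Solar declination: sin δ = sin ε · sin L_s = sin 23.44° × sin 156.2° = 0.16053, so δ = +9.237°.
cos h₀ = −tan(-67.8°) tan(+9.237°) = 0.3985, h₀ = 1.1609 rad.
Bracket: h₀ sin ϕ sin δ + cos ϕ cos δ sin h₀ = 1.1609×-0.92587×0.16053 + 0.37784×0.98703×0.91716 = -0.172544 + 0.342045 = 0.169501.
Q̄ = (S_0/π) × [bracket] = (1361/π) × 0.169501 = 73.43 W/m².

Q̄ ≈ 73.4 W/m²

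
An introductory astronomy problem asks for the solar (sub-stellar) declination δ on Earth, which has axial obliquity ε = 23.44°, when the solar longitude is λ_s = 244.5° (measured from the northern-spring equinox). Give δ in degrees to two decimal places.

δ = -21.04°

sin δ = sin ε · sin λ_s = sin 23.44° × sin 244.5° = -0.359038.
δ = arcsin(-0.359038) = -21.04°.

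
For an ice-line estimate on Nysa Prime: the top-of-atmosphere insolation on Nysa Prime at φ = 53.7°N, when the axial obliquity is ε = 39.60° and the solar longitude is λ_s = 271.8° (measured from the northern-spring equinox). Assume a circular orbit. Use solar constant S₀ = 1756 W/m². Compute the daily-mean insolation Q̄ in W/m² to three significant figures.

Q̄ ≈ 0.00 W/m²

Solar declination: sin δ = sin ε · sin λ_s = sin 39.60° × sin 271.8° = -0.63711, so δ = -39.577°.
cos H₀ = −tan(+53.7°) tan(-39.577°) = 1.1253 ≥ 1 ⇒ polar night, H₀ = 0 and Q̄ = 0.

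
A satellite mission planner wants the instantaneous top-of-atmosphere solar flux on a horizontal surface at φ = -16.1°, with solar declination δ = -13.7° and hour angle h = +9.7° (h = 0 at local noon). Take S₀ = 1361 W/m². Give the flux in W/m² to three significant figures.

1.34e+03 W/m²

cos θ_z = sin φ sin δ + cos φ cos δ cos h = 0.065679 + 0.920099 = 0.985778.
Flux = S₀ · cos θ_z = 1361 × 0.985778 = 1342 W/m².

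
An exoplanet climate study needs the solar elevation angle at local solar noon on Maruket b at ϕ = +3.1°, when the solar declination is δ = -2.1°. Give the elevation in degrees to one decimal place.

84.8°

At local noon the hour angle is zero, so the zenith angle equals |ϕ − δ| = |+3.1° − (-2.100°)| = 5.200°.
Elevation = 90° − 5.200° = 84.8°.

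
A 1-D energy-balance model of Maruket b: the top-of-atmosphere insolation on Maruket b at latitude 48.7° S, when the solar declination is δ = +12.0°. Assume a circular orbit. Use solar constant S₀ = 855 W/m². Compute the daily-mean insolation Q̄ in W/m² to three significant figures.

cos H₀ = −tan(-48.7°) tan(+12.000°) = 0.2419, H₀ = 1.3264 rad.
Bracket: H₀ sin φ sin δ + cos φ cos δ sin H₀ = 1.3264×-0.75126×0.20791 + 0.66000×0.97815×0.97029 = -0.207176 + 0.626399 = 0.419223.
Q̄ = (S₀/π) × [bracket] = (855/π) × 0.419223 = 114.1 W/m².

Q̄ ≈ 114 W/m²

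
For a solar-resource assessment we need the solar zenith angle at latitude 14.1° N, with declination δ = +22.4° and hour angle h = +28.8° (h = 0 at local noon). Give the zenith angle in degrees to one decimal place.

θ_z = 28.5°

cos θ_z = sin ϕ sin δ + cos ϕ cos δ cos h = 0.092834 + 0.785777 = 0.878611.
θ_z = arccos(0.878611) = 28.5°.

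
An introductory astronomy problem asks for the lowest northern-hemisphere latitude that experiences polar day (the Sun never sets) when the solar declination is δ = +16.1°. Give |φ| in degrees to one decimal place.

|φ| = 73.9°

Polar day requires cos H₀ = −tan φ tan δ ≤ −1, i.e. tan φ tan δ ≥ 1.
The boundary is |tan φ| · |tan δ| = 1, so |φ| = 90° − |δ| = 90° − 16.1° = 73.9° in the northern hemisphere.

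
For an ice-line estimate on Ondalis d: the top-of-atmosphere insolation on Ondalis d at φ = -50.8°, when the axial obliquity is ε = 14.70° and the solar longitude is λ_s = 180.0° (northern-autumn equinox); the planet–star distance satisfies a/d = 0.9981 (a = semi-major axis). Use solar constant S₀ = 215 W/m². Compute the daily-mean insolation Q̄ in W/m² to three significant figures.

Q̄ ≈ 43.1 W/m²

Solar declination: sin δ = sin ε · sin λ_s = sin 14.70° × sin 180.0° = 0.00000, so δ = +0.000°.
cos H₀ = −tan(-50.8°) tan(+0.000°) = 0.0000, H₀ = 1.5708 rad.
Bracket: H₀ sin φ sin δ + cos φ cos δ sin H₀ = 1.5708×-0.77494×0.00000 + 0.63203×1.00000×1.00000 = -0.000000 + 0.632030 = 0.632030.
Inverse-square distance factor (a/d)² = 0.9981² = 0.996204.
Q̄ = (S₀/π) × 0.996204 × [bracket] = (215/π) × 0.996204 × 0.632030 = 43.09 W/m².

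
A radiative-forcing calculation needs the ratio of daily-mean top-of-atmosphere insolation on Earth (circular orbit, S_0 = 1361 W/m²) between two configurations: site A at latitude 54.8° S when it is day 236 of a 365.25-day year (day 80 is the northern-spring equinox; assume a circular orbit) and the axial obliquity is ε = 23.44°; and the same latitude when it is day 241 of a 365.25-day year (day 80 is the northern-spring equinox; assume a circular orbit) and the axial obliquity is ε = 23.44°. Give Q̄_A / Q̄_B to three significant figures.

— Configuration A (ϕ=-54.8°):
Solar longitude: L_s = 360° × (236 − 80)/365.25 = 153.758°.
sin δ = sin 23.44° × sin 153.758° = 0.17589, so δ = +10.130°.
cos h₀ = −tan(-54.8°) tan(+10.130°) = 0.2533, h₀ = 1.3147 rad.
Bracket: h₀ sin ϕ sin δ + cos ϕ cos δ sin h₀ = 1.3147×-0.81714×0.17589 + 0.57643×0.98441×0.96739 = -0.188958 + 0.548939 = 0.359981.
Q̄ = (S_0/π) × [bracket] = (1361/π) × 0.359981 = 155.95 W/m².
— Configuration B (ϕ=-54.8°):
Solar longitude: L_s = 360° × (241 − 80)/365.25 = 158.686°.
sin δ = sin 23.44° × sin 158.686° = 0.14459, so δ = +8.313°.
cos h₀ = −tan(-54.8°) tan(+8.313°) = 0.2071, h₀ = 1.3621 rad.
Bracket: h₀ sin ϕ sin δ + cos ϕ cos δ sin h₀ = 1.3621×-0.81714×0.14459 + 0.57643×0.98949×0.97831 = -0.160932 + 0.558000 = 0.397068.
Q̄ = (S_0/π) × [bracket] = (1361/π) × 0.397068 = 172.02 W/m².
Ratio Q̄_A / Q̄_B = 155.95 / 172.02 = 0.9066.

Q̄_A / Q̄_B ≈ 0.907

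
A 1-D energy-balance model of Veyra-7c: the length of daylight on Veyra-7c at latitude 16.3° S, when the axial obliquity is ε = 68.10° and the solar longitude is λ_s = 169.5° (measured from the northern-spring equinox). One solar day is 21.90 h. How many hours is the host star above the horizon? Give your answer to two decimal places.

10.60 h

Solar declination: sin δ = sin ε · sin λ_s = sin 68.10° × sin 169.5° = 0.16908, so δ = +9.735°.
cos H₀ = −tan φ · tan δ = −tan(-16.3°) × tan(+9.735°) = 0.0502, so H₀ = 1.5206 rad = 87.12°.
Daylight = 2H₀/(2π) × 21.90 h = (1.5206/π) × 21.90 = 10.60 h.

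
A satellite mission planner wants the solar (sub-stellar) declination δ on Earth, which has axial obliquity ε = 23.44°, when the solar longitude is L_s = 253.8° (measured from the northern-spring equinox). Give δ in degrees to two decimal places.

δ = -22.46°

sin δ = sin ε · sin L_s = sin 23.44° × sin 253.8° = -0.381994.
δ = arcsin(-0.381994) = -22.46°.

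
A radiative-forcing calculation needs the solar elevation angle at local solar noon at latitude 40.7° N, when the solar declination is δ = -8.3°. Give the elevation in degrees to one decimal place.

At local noon the hour angle is zero, so the zenith angle equals |ϕ − δ| = |+40.7° − (-8.300°)| = 49.000°.
Elevation = 90° − 49.000° = 41.0°.

41.0°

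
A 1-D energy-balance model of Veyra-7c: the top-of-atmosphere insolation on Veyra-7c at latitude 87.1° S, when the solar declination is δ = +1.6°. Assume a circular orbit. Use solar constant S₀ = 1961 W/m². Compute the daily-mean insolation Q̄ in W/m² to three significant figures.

cos H₀ = −tan(-87.1°) tan(+1.600°) = 0.5514, H₀ = 0.9868 rad.
Bracket: H₀ sin φ sin δ + cos φ cos δ sin H₀ = 0.9868×-0.99872×0.02792 + 0.05059×0.99961×0.83424 = -0.027516 + 0.042188 = 0.014672.
Q̄ = (S₀/π) × [bracket] = (1961/π) × 0.014672 = 9.158 W/m².

Q̄ ≈ 9.16 W/m²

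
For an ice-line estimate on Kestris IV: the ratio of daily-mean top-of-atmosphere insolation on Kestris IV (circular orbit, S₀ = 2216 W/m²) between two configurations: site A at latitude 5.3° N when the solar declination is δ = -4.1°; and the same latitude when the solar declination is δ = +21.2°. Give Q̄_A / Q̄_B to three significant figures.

— Configuration A (φ=+5.3°):
cos H₀ = −tan(+5.3°) tan(-4.100°) = 0.0066, H₀ = 1.5641 rad.
Bracket: H₀ sin φ sin δ + cos φ cos δ sin H₀ = 1.5641×0.09237×-0.07150 + 0.99572×0.99744×0.99998 = -0.010330 + 0.993151 = 0.982821.
Q̄ = (S₀/π) × [bracket] = (2216/π) × 0.982821 = 693.26 W/m².
— Configuration B (φ=+5.3°):
cos H₀ = −tan(+5.3°) tan(+21.200°) = -0.0360, H₀ = 1.6068 rad.
Bracket: H₀ sin φ sin δ + cos φ cos δ sin H₀ = 1.6068×0.09237×0.36162 + 0.99572×0.93232×0.99935 = 0.053672 + 0.927726 = 0.981398.
Q̄ = (S₀/π) × [bracket] = (2216/π) × 0.981398 = 692.25 W/m².
Ratio Q̄_A / Q̄_B = 693.26 / 692.25 = 1.001.

Q̄_A / Q̄_B ≈ 1.00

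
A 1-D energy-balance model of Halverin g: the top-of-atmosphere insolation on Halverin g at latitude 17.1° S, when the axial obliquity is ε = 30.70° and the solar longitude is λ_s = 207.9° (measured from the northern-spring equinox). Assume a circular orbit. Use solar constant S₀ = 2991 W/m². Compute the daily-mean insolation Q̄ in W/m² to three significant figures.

Q̄ ≈ 991 W/m²

Solar declination: sin δ = sin ε · sin λ_s = sin 30.70° × sin 207.9° = -0.23890, so δ = -13.822°.
cos H₀ = −tan(-17.1°) tan(-13.822°) = -0.0757, H₀ = 1.6466 rad.
Bracket: H₀ sin φ sin δ + cos φ cos δ sin H₀ = 1.6466×-0.29404×-0.23890 + 0.95579×0.97104×0.99713 = 0.115667 + 0.925447 = 1.041114.
Q̄ = (S₀/π) × [bracket] = (2991/π) × 1.041114 = 991.2 W/m².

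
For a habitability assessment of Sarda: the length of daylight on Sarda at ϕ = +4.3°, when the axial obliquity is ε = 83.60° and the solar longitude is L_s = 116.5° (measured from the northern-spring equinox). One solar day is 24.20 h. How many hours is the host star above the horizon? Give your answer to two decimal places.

Solar declination: sin δ = sin ε · sin L_s = sin 83.60° × sin 116.5° = 0.88936, so δ = +62.793°.
cos h₀ = −tan ϕ · tan δ = −tan(+4.3°) × tan(+62.793°) = -0.1463, so h₀ = 1.7176 rad = 98.41°.
Daylight = 2h₀/(2π) × 24.20 h = (1.7176/π) × 24.20 = 13.23 h.

13.23 h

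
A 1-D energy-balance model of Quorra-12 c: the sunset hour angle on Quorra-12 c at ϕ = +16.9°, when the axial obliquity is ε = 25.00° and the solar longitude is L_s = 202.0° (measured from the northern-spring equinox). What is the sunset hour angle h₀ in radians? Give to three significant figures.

h₀ = 1.52 rad

Solar declination: sin δ = sin ε · sin L_s = sin 25.00° × sin 202.0° = -0.15832, so δ = -9.109°.
cos h₀ = −tan ϕ · tan δ = −tan(+16.9°) × tan(-9.109°) = 0.0487, so h₀ = 1.5221 rad = 87.21°.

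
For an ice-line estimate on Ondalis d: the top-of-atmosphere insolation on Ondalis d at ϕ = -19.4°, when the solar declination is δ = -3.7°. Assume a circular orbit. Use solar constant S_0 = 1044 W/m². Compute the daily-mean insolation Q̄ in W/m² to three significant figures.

Q̄ ≈ 324 W/m²

cos h₀ = −tan(-19.4°) tan(-3.700°) = -0.0228, h₀ = 1.5936 rad.
Bracket: h₀ sin ϕ sin δ + cos ϕ cos δ sin h₀ = 1.5936×-0.33216×-0.06453 + 0.94322×0.99792×0.99974 = 0.034158 + 0.941013 = 0.975171.
Q̄ = (S_0/π) × [bracket] = (1044/π) × 0.975171 = 324.1 W/m².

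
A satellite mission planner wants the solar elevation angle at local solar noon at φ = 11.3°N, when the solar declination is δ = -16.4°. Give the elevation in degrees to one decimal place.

62.3°

At local noon the hour angle is zero, so the zenith angle equals |φ − δ| = |+11.3° − (-16.400°)| = 27.700°.
Elevation = 90° − 27.700° = 62.3°.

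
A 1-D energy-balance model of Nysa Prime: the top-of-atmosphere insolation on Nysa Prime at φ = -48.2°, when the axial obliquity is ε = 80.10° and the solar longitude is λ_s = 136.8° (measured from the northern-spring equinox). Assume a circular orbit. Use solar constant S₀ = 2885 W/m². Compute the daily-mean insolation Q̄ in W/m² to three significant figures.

Solar declination: sin δ = sin ε · sin λ_s = sin 80.10° × sin 136.8° = 0.67435, so δ = +42.404°.
cos H₀ = −tan(-48.2°) tan(+42.404°) = 1.0214 ≥ 1 ⇒ polar night, H₀ = 0 and Q̄ = 0.

Q̄ ≈ 0.00 W/m²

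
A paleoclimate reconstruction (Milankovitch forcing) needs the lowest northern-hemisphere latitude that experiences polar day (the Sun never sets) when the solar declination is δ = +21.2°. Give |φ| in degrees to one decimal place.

|φ| = 68.8°

Polar day requires cos H₀ = −tan φ tan δ ≤ −1, i.e. tan φ tan δ ≥ 1.
The boundary is |tan φ| · |tan δ| = 1, so |φ| = 90° − |δ| = 90° − 21.2° = 68.8° in the northern hemisphere.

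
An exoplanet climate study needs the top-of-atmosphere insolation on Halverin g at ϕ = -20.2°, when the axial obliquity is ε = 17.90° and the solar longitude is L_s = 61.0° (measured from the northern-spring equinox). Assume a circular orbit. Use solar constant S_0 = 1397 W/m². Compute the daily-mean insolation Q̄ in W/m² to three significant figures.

Q̄ ≈ 339 W/m²

Solar declination: sin δ = sin ε · sin L_s = sin 17.90° × sin 61.0° = 0.26882, so δ = +15.594°.
cos h₀ = −tan(-20.2°) tan(+15.594°) = 0.1027, h₀ = 1.4679 rad.
Bracket: h₀ sin ϕ sin δ + cos ϕ cos δ sin h₀ = 1.4679×-0.34530×0.26882 + 0.93849×0.96319×0.99471 = -0.136256 + 0.899162 = 0.762906.
Q̄ = (S_0/π) × [bracket] = (1397/π) × 0.762906 = 339.2 W/m².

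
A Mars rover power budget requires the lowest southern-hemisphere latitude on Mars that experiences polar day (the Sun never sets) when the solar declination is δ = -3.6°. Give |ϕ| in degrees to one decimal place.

|ϕ| = 86.4°

Polar day requires cos h₀ = −tan ϕ tan δ ≤ −1, i.e. tan ϕ tan δ ≥ 1.
The boundary is |tan ϕ| · |tan δ| = 1, so |ϕ| = 90° − |δ| = 90° − 3.6° = 86.4° in the southern hemisphere.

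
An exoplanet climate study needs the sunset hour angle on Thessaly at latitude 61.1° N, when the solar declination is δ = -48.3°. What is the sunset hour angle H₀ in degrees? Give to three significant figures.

cos H₀ = −tan φ · tan δ = 2.0332 ≥ 1, so the host star never rises (polar night) and H₀ = 0.

H₀ = 0.00°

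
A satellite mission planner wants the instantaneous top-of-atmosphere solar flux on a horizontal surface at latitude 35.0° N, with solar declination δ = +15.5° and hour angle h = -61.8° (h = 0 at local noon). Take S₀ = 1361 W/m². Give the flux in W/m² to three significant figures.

cos θ_z = sin φ sin δ + cos φ cos δ cos h = 0.153282 + 0.373013 = 0.526295.
Flux = S₀ · cos θ_z = 1361 × 0.526295 = 716.3 W/m².

716 W/m²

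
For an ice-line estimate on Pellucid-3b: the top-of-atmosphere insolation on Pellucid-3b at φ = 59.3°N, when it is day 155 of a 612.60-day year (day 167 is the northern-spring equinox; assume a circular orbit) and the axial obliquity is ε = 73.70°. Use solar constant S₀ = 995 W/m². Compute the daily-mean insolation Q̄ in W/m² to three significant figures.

Q̄ ≈ 113 W/m²

Solar longitude: λ_s = 360° × (155 − 167)/612.60 = -7.052°, i.e. -7.052° + 360° = 352.948°.
sin δ = sin 73.70° × sin 352.948° = -0.11783, so δ = -6.767°.
cos H₀ = −tan(+59.3°) tan(-6.767°) = 0.1998, H₀ = 1.3696 rad.
Bracket: H₀ sin φ sin δ + cos φ cos δ sin H₀ = 1.3696×0.85985×-0.11783 + 0.51054×0.99303×0.97983 = -0.138763 + 0.496756 = 0.357993.
Q̄ = (S₀/π) × [bracket] = (995/π) × 0.357993 = 113.4 W/m².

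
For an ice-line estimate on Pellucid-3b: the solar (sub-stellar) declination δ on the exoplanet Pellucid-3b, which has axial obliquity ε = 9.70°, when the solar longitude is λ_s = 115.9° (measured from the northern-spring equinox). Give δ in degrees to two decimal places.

δ = +8.72°

sin δ = sin ε · sin λ_s = sin 9.70° × sin 115.9° = 0.151566.
δ = arcsin(0.151566) = +8.72°.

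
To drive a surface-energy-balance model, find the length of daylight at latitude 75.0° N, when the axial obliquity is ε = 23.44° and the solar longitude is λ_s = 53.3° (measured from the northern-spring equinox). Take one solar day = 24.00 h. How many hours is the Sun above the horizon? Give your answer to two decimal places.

24.00 h

Solar declination: sin δ = sin ε · sin λ_s = sin 23.44° × sin 53.3° = 0.31894, so δ = +18.599°.
Sunrise equation: cos H₀ = −tan φ · tan δ = -1.2559 ≤ −1, so the Sun never sets (polar day) and H₀ = π.
Daylight = 2H₀/(2π) × 24.00 h = (3.1416/π) × 24.00 = 24.00 h.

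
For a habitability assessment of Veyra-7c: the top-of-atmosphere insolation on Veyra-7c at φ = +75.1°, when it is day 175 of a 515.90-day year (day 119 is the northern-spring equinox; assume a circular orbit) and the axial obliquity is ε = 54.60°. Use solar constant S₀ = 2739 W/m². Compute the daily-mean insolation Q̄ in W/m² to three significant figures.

Solar longitude: λ_s = 360° × (175 − 119)/515.90 = 39.077°.
sin δ = sin 54.60° × sin 39.077° = 0.51383, so δ = +30.919°.
cos H₀ = −tan(+75.1°) tan(+30.919°) = -2.2510 ≤ −1 ⇒ polar day, H₀ = π.
Bracket: H₀ sin φ sin δ + cos φ cos δ sin H₀ = 3.1416×0.96638×0.51383 + 0.25713×0.85789×0.00000 = 1.559977 + 0.000000 = 1.559977.
Q̄ = (S₀/π) × [bracket] = (2739/π) × 1.559977 = 1360 W/m².

Q̄ ≈ 1.36e+03 W/m²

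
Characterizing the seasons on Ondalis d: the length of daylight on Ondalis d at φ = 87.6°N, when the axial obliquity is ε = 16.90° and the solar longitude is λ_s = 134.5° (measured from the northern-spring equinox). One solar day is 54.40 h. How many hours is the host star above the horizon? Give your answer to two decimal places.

54.40 h

Solar declination: sin δ = sin ε · sin λ_s = sin 16.90° × sin 134.5° = 0.20734, so δ = +11.967°.
Sunrise equation: cos H₀ = −tan φ · tan δ = -5.0570 ≤ −1, so the host star never sets (polar day) and H₀ = π.
Daylight = 2H₀/(2π) × 54.40 h = (3.1416/π) × 54.40 = 54.40 h.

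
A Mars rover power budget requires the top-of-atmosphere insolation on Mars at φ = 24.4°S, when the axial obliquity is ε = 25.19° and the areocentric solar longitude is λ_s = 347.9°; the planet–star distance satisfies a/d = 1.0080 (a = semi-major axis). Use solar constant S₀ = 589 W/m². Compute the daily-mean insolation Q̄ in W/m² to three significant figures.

sin δ = sin 25.19° × sin 347.9° = -0.08922, so δ = -5.119°.
cos H₀ = −tan(-24.4°) tan(-5.119°) = -0.0406, H₀ = 1.6114 rad.
Bracket: H₀ sin φ sin δ + cos φ cos δ sin H₀ = 1.6114×-0.41310×-0.08922 + 0.91068×0.99601×0.99917 = 0.059391 + 0.906294 = 0.965685.
Inverse-square distance factor (a/d)² = 1.0080² = 1.016064.
Q̄ = (S₀/π) × 1.016064 × [bracket] = (589/π) × 1.016064 × 0.965685 = 184.0 W/m².

Q̄ ≈ 184 W/m²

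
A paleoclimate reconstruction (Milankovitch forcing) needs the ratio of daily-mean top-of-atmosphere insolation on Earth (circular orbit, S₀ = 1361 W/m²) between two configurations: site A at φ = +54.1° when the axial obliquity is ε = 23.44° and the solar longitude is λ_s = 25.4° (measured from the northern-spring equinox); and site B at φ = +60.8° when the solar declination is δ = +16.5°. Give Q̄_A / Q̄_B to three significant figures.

— Configuration A (φ=+54.1°):
Solar declination: sin δ = sin ε · sin λ_s = sin 23.44° × sin 25.4° = 0.17063, so δ = +9.824°.
cos H₀ = −tan(+54.1°) tan(+9.824°) = -0.2392, H₀ = 1.8124 rad.
Bracket: H₀ sin φ sin δ + cos φ cos δ sin H₀ = 1.8124×0.81004×0.17063 + 0.58637×0.98534×0.97097 = 0.250505 + 0.561001 = 0.811506.
Q̄ = (S₀/π) × [bracket] = (1361/π) × 0.811506 = 351.56 W/m².
— Configuration B (φ=+60.8°):
cos H₀ = −tan(+60.8°) tan(+16.500°) = -0.5300, H₀ = 2.1294 rad.
Bracket: H₀ sin φ sin δ + cos φ cos δ sin H₀ = 2.1294×0.87292×0.28402 + 0.48786×0.95882×0.84799 = 0.527935 + 0.396664 = 0.924599.
Q̄ = (S₀/π) × [bracket] = (1361/π) × 0.924599 = 400.55 W/m².
Ratio Q̄_A / Q̄_B = 351.56 / 400.55 = 0.8777.

Q̄_A / Q̄_B ≈ 0.878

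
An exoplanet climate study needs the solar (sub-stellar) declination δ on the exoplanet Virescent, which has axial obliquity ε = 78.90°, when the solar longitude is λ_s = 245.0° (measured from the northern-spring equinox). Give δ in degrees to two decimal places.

δ = -62.79°

sin δ = sin ε · sin λ_s = sin 78.90° × sin 245.0° = -0.889353.
δ = arcsin(-0.889353) = -62.79°.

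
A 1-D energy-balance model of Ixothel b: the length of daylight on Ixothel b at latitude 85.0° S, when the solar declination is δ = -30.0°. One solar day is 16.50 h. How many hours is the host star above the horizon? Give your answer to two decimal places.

Sunrise equation: cos h₀ = −tan ϕ · tan δ = -6.5991 ≤ −1, so the host star never sets (polar day) and h₀ = π.
Daylight = 2h₀/(2π) × 16.50 h = (3.1416/π) × 16.50 = 16.50 h.

16.50 h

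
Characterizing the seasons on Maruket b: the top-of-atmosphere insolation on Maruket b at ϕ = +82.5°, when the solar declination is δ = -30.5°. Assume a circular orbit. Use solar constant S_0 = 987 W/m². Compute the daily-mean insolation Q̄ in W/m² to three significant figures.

Q̄ ≈ 0.00 W/m²

cos h₀ = −tan(+82.5°) tan(-30.500°) = 4.4742 ≥ 1 ⇒ polar night, h₀ = 0 and Q̄ = 0.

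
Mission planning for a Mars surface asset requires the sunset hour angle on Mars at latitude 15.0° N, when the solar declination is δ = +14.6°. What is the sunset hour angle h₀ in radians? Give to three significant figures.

h₀ = 1.64 rad

cos h₀ = −tan ϕ · tan δ = −tan(+15.0°) × tan(+14.600°) = -0.0698, so h₀ = 1.6406 rad = 94.00°.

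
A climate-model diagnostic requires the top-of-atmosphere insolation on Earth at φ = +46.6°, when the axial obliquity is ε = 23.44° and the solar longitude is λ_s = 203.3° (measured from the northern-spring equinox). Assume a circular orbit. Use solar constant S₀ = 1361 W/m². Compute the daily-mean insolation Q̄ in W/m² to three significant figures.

Solar declination: sin δ = sin ε · sin λ_s = sin 23.44° × sin 203.3° = -0.15734, so δ = -9.053°.
cos H₀ = −tan(+46.6°) tan(-9.053°) = 0.1685, H₀ = 1.4015 rad.
Bracket: H₀ sin φ sin δ + cos φ cos δ sin H₀ = 1.4015×0.72657×-0.15734 + 0.68709×0.98754×0.98570 = -0.160217 + 0.668826 = 0.508609.
Q̄ = (S₀/π) × [bracket] = (1361/π) × 0.508609 = 220.3 W/m².

Q̄ ≈ 220 W/m²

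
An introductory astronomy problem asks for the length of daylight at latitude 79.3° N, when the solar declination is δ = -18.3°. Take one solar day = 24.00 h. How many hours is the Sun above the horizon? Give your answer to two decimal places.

cos h₀ = −tan ϕ · tan δ = 1.7503 ≥ 1, so the Sun never rises (polar night) and h₀ = 0.
Daylight = 2h₀/(2π) × 24.00 h = (0.0000/π) × 24.00 = 0.00 h.

0.00 h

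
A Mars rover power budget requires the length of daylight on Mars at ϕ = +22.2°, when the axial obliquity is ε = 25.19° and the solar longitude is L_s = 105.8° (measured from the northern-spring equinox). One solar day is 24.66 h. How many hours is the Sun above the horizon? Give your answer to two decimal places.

13.78 h

Solar declination: sin δ = sin ε · sin L_s = sin 25.19° × sin 105.8° = 0.40954, so δ = +24.176°.
cos h₀ = −tan ϕ · tan δ = −tan(+22.2°) × tan(+24.176°) = -0.1832, so h₀ = 1.7550 rad = 100.56°.
Daylight = 2h₀/(2π) × 24.66 h = (1.7550/π) × 24.66 = 13.78 h.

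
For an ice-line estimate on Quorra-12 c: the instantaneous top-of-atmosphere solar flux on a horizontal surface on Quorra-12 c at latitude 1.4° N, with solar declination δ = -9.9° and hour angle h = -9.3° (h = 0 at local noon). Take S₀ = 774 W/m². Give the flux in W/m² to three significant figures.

cos θ_z = sin φ sin δ + cos φ cos δ cos h = -0.004201 + 0.971871 = 0.967670.
Flux = S₀ · cos θ_z = 774 × 0.967670 = 749.0 W/m².

749 W/m²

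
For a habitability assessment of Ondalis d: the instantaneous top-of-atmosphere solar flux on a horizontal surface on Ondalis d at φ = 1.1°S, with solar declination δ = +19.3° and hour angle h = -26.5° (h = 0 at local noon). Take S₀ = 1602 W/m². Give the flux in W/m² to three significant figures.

cos θ_z = sin φ sin δ + cos φ cos δ cos h = -0.006345 + 0.844484 = 0.838139.
Flux = S₀ · cos θ_z = 1602 × 0.838139 = 1343 W/m².

1.34e+03 W/m²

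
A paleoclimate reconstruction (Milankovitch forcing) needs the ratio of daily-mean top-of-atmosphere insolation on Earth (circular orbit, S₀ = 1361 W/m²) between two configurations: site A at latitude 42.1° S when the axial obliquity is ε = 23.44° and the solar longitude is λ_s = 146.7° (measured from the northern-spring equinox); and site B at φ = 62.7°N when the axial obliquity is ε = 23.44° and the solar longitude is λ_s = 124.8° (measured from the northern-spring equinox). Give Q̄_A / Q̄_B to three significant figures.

Q̄_A / Q̄_B ≈ 0.514

— Configuration A (φ=-42.1°):
Solar declination: sin δ = sin ε · sin λ_s = sin 23.44° × sin 146.7° = 0.21839, so δ = +12.615°.
cos H₀ = −tan(-42.1°) tan(+12.615°) = 0.2022, H₀ = 1.3672 rad.
Bracket: H₀ sin φ sin δ + cos φ cos δ sin H₀ = 1.3672×-0.67043×0.21839 + 0.74198×0.97586×0.97934 = -0.200179 + 0.709109 = 0.508930.
Q̄ = (S₀/π) × [bracket] = (1361/π) × 0.508930 = 220.48 W/m².
— Configuration B (φ=+62.7°):
Solar declination: sin δ = sin ε · sin λ_s = sin 23.44° × sin 124.8° = 0.32664, so δ = +19.065°.
cos H₀ = −tan(+62.7°) tan(+19.065°) = -0.6696, H₀ = 2.3045 rad.
Bracket: H₀ sin φ sin δ + cos φ cos δ sin H₀ = 2.3045×0.88862×0.32664 + 0.45865×0.94515×0.74273 = 0.668901 + 0.321968 = 0.990869.
Q̄ = (S₀/π) × [bracket] = (1361/π) × 0.990869 = 429.26 W/m².
Ratio Q̄_A / Q̄_B = 220.48 / 429.26 = 0.5136.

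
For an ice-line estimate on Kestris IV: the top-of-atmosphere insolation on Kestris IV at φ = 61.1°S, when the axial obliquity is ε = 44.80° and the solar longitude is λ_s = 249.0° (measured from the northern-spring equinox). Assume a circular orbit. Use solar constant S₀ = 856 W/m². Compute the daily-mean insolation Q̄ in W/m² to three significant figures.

Solar declination: sin δ = sin ε · sin λ_s = sin 44.80° × sin 249.0° = -0.65783, so δ = -41.135°.
cos H₀ = −tan(-61.1°) tan(-41.135°) = -1.5822 ≤ −1 ⇒ polar day, H₀ = π.
Bracket: H₀ sin φ sin δ + cos φ cos δ sin H₀ = 3.1416×-0.87546×-0.65783 + 0.48328×0.75316×0.00000 = 1.809260 + 0.000000 = 1.809260.
Q̄ = (S₀/π) × [bracket] = (856/π) × 1.809260 = 493.0 W/m².

Q̄ ≈ 493 W/m²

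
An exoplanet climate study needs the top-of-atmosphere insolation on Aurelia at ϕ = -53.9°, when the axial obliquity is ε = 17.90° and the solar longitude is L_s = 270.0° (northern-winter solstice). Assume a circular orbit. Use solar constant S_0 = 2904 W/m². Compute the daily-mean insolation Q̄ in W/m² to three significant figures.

Q̄ ≈ 931 W/m²

Solar declination: sin δ = sin ε · sin L_s = sin 17.90° × sin 270.0° = -0.30736, so δ = -17.900°.
cos h₀ = −tan(-53.9°) tan(-17.900°) = -0.4429, h₀ = 2.0297 rad.
Bracket: h₀ sin ϕ sin δ + cos ϕ cos δ sin h₀ = 2.0297×-0.80799×-0.30736 + 0.58920×0.95159×0.89656 = 0.504063 + 0.502680 = 1.006743.
Q̄ = (S_0/π) × [bracket] = (2904/π) × 1.006743 = 930.6 W/m².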